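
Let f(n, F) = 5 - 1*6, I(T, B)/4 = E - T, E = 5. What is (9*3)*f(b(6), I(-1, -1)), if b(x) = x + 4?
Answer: -27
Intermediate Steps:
b(x) = 4 + x
I(T, B) = 20 - 4*T (I(T, B) = 4*(5 - T) = 20 - 4*T)
f(n, F) = -1 (f(n, F) = 5 - 6 = -1)
(9*3)*f(b(6), I(-1, -1)) = (9*3)*(-1) = 27*(-1) = -27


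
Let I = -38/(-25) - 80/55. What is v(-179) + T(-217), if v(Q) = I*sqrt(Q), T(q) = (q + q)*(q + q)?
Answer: 188356 + 18*I*sqrt(179)/275 ≈ 1.8836e+5 + 0.87572*I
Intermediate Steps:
I = 18/275 (I = -38*(-1/25) - 80*1/55 = 38/25 - 16/11 = 18/275 ≈ 0.065454)
T(q) = 4*q**2 (T(q) = (2*q)*(2*q) = 4*q**2)
v(Q) = 18*sqrt(Q)/275
v(-179) + T(-217) = 18*sqrt(-179)/275 + 4*(-217)**2 = 18*(I*sqrt(179))/275 + 4*47089 = 18*I*sqrt(179)/275 + 188356 = 188356 + 18*I*sqrt(179)/275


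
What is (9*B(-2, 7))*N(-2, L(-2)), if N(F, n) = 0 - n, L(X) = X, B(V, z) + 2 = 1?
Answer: -18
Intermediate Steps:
B(V, z) = -1 (B(V, z) = -2 + 1 = -1)
N(F, n) = -n
(9*B(-2, 7))*N(-2, L(-2)) = (9*(-1))*(-1*(-2)) = -9*2 = -18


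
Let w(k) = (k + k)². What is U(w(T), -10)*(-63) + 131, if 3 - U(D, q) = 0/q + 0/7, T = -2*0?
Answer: -58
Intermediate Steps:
T = 0
w(k) = 4*k² (w(k) = (2*k)² = 4*k²)
U(D, q) = 3 (U(D, q) = 3 - (0/q + 0/7) = 3 - (0 + 0*(⅐)) = 3 - (0 + 0) = 3 - 1*0 = 3 + 0 = 3)
U(w(T), -10)*(-63) + 131 = 3*(-63) + 131 = -189 + 131 = -58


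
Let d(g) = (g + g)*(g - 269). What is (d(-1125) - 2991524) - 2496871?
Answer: -2351895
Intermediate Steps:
d(g) = 2*g*(-269 + g) (d(g) = (2*g)*(-269 + g) = 2*g*(-269 + g))
(d(-1125) - 2991524) - 2496871 = (2*(-1125)*(-269 - 1125) - 2991524) - 2496871 = (2*(-1125)*(-1394) - 2991524) - 2496871 = (3136500 - 2991524) - 2496871 = 144976 - 2496871 = -2351895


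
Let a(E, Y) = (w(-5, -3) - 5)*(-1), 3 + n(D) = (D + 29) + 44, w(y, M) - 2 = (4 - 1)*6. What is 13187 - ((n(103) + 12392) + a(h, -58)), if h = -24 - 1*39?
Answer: 637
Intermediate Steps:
h = -63 (h = -24 - 39 = -63)
w(y, M) = 20 (w(y, M) = 2 + (4 - 1)*6 = 2 + 3*6 = 2 + 18 = 20)
n(D) = 70 + D (n(D) = -3 + ((D + 29) + 44) = -3 + ((29 + D) + 44) = -3 + (73 + D) = 70 + D)
a(E, Y) = -15 (a(E, Y) = (20 - 5)*(-1) = 15*(-1) = -15)
13187 - ((n(103) + 12392) + a(h, -58)) = 13187 - (((70 + 103) + 12392) - 15) = 13187 - ((173 + 12392) - 15) = 13187 - (12565 - 15) = 13187 - 1*12550 = 13187 - 12550 = 637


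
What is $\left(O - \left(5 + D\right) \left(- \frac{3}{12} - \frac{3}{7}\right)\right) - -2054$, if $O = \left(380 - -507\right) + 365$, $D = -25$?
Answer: $\frac{23047}{7} \approx 3292.4$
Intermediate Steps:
$O = 1252$ ($O = \left(380 + 507\right) + 365 = 887 + 365 = 1252$)
$\left(O - \left(5 + D\right) \left(- \frac{3}{12} - \frac{3}{7}\right)\right) - -2054 = \left(1252 - \left(5 - 25\right) \left(- \frac{3}{12} - \frac{3}{7}\right)\right) - -2054 = \left(1252 - - 20 \left(\left(-3\right) \frac{1}{12} - \frac{3}{7}\right)\right) + 2054 = \left(1252 - - 20 \left(- \frac{1}{4} - \frac{3}{7}\right)\right) + 2054 = \left(1252 - \left(-20\right) \left(- \frac{19}{28}\right)\right) + 2054 = \left(1252 - \frac{95}{7}\right) + 2054 = \frac{8669}{7} + 2054 = \frac{23047}{7}$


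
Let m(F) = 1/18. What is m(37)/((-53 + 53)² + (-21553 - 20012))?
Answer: -1/748170 ≈ -1.3366e-6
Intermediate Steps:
m(F) = 1/18
m(37)/((-53 + 53)² + (-21553 - 20012)) = 1/(18*((-53 + 53)² + (-21553 - 20012))) = 1/(18*(0² - 41565)) = 1/(18*(0 - 41565)) = (1/18)/(-41565) = (1/18)*(-1/41565) = -1/748170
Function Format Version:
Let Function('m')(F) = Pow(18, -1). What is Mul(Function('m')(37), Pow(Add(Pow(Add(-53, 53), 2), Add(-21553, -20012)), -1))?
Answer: Rational(-1, 748170) ≈ -1.3366e-6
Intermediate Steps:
Function('m')(F) = Rational(1, 18)
Mul(Function('m')(37), Pow(Add(Pow(Add(-53, 53), 2), Add(-21553, -20012)), -1)) = Mul(Rational(1, 18), Pow(Add(Pow(Add(-53, 53), 2), Add(-21553, -20012)), -1)) = Mul(Rational(1, 18), Pow(Add(Pow(0, 2), -41565), -1)) = Mul(Rational(1, 18), Pow(Add(0, -41565), -1)) = Mul(Rational(1, 18), Pow(-41565, -1)) = Mul(Rational(1, 18), Rational(-1, 41565)) = Rational(-1, 748170)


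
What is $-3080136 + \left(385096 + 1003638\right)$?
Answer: $-1691402$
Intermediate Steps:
$-3080136 + \left(385096 + 1003638\right) = -3080136 + 1388734 = -1691402$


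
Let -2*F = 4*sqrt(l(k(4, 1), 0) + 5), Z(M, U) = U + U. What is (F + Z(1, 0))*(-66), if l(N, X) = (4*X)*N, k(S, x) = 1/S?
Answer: 132*sqrt(5) ≈ 295.16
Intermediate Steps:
Z(M, U) = 2*U
l(N, X) = 4*N*X
F = -2*sqrt(5) (F = -2*sqrt(4*0/4 + 5) = -2*sqrt(4*(1/4)*0 + 5) = -2*sqrt(0 + 5) = -2*sqrt(5) ≈ -4.4721)
(F + Z(1, 0))*(-66) = (-2*sqrt(5) + 2*0)*(-66) = (-2*sqrt(5) + 0)*(-66) = -2*sqrt(5)*(-66) = 132*sqrt(5)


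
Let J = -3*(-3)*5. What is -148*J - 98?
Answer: -6758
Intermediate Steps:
J = 45 (J = 9*5 = 45)
-148*J - 98 = -148*45 - 98 = -6660 - 98 = -6758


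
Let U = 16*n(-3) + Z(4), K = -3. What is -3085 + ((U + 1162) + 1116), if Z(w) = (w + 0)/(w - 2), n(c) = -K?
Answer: -757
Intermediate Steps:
n(c) = 3 (n(c) = -1*(-3) = 3)
Z(w) = w/(-2 + w)
U = 50 (U = 16*3 + 4/(-2 + 4) = 48 + 4/2 = 48 + 4*(½) = 48 + 2 = 50)
-3085 + ((U + 1162) + 1116) = -3085 + ((50 + 1162) + 1116) = -3085 + (1212 + 1116) = -3085 + 2328 = -757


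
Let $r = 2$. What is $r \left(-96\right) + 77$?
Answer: $-115$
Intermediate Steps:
$r \left(-96\right) + 77 = 2 \left(-96\right) + 77 = -192 + 77 = -115$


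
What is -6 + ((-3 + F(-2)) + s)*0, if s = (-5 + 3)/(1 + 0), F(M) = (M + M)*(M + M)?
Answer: -6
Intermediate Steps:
F(M) = 4*M² (F(M) = (2*M)*(2*M) = 4*M²)
s = -2 (s = -2/1 = -2*1 = -2)
-6 + ((-3 + F(-2)) + s)*0 = -6 + ((-3 + 4*(-2)²) - 2)*0 = -6 + ((-3 + 4*4) - 2)*0 = -6 + ((-3 + 16) - 2)*0 = -6 + (13 - 2)*0 = -6 + 11*0 = -6 + 0 = -6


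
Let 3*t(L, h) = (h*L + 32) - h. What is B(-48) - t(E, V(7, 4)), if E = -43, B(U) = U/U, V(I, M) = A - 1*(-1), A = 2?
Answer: 103/3 ≈ 34.333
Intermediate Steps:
V(I, M) = 3 (V(I, M) = 2 - 1*(-1) = 2 + 1 = 3)
B(U) = 1
t(L, h) = 32/3 - h/3 + L*h/3 (t(L, h) = ((h*L + 32) - h)/3 = ((L*h + 32) - h)/3 = ((32 + L*h) - h)/3 = (32 - h + L*h)/3 = 32/3 - h/3 + L*h/3)
B(-48) - t(E, V(7, 4)) = 1 - (32/3 - ⅓*3 + (⅓)*(-43)*3) = 1 - (32/3 - 1 - 43) = 1 - 1*(-100/3) = 1 + 100/3 = 103/3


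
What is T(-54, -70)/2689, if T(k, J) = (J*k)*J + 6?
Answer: -264594/2689 ≈ -98.399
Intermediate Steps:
T(k, J) = 6 + k*J² (T(k, J) = k*J² + 6 = 6 + k*J²)
T(-54, -70)/2689 = (6 - 54*(-70)²)/2689 = (6 - 54*4900)*(1/2689) = (6 - 264600)*(1/2689) = -264594*1/2689 = -264594/2689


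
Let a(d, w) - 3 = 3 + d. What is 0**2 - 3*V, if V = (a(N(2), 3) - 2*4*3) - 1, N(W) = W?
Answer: 51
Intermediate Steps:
a(d, w) = 6 + d (a(d, w) = 3 + (3 + d) = 6 + d)
V = -17 (V = ((6 + 2) - 2*4*3) - 1 = (8 - 8*3) - 1 = (8 - 24) - 1 = -16 - 1 = -17)
0**2 - 3*V = 0**2 - 3*(-17) = 0 + 51 = 51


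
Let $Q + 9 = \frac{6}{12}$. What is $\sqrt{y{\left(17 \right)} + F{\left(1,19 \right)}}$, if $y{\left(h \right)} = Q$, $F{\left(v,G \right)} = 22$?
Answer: $\frac{3 \sqrt{6}}{2} \approx 3.6742$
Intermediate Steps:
$Q = - \frac{17}{2}$ ($Q = -9 + \frac{6}{12} = -9 + 6 \cdot \frac{1}{12} = -9 + \frac{1}{2} = - \frac{17}{2} \approx -8.5$)
$y{\left(h \right)} = - \frac{17}{2}$
$\sqrt{y{\left(17 \right)} + F{\left(1,19 \right)}} = \sqrt{- \frac{17}{2} + 22} = \sqrt{\frac{27}{2}} = \frac{3 \sqrt{6}}{2}$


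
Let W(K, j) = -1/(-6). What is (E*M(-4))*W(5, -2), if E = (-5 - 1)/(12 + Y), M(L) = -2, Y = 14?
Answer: 1/13 ≈ 0.076923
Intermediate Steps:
W(K, j) = ⅙ (W(K, j) = -1*(-⅙) = ⅙)
E = -3/13 (E = (-5 - 1)/(12 + 14) = -6/26 = -6*1/26 = -3/13 ≈ -0.23077)
(E*M(-4))*W(5, -2) = -3/13*(-2)*(⅙) = (6/13)*(⅙) = 1/13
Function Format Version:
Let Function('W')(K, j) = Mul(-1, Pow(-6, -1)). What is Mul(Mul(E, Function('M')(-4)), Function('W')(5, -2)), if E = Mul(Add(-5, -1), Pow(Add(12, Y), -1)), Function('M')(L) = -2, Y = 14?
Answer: Rational(1, 13) ≈ 0.076923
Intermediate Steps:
Function('W')(K, j) = Rational(1, 6) (Function('W')(K, j) = Mul(-1, Rational(-1, 6)) = Rational(1, 6))
E = Rational(-3, 13) (E = Mul(Add(-5, -1), Pow(Add(12, 14), -1)) = Mul(-6, Pow(26, -1)) = Mul(-6, Rational(1, 26)) = Rational(-3, 13) ≈ -0.23077)
Mul(Mul(E, Function('M')(-4)), Function('W')(5, -2)) = Mul(Mul(Rational(-3, 13), -2), Rational(1, 6)) = Mul(Rational(6, 13), Rational(1, 6)) = Rational(1, 13)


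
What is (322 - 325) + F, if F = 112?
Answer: 109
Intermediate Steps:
(322 - 325) + F = (322 - 325) + 112 = -3 + 112 = 109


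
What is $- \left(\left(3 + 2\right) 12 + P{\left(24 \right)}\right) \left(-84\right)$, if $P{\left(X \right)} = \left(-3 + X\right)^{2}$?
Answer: $42084$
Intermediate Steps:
$- \left(\left(3 + 2\right) 12 + P{\left(24 \right)}\right) \left(-84\right) = - \left(\left(3 + 2\right) 12 + \left(-3 + 24\right)^{2}\right) \left(-84\right) = - \left(5 \cdot 12 + 21^{2}\right) \left(-84\right) = - \left(60 + 441\right) \left(-84\right) = - 501 \left(-84\right) = \left(-1\right) \left(-42084\right) = 42084$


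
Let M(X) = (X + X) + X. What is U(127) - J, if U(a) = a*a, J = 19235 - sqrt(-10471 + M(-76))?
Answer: -3106 + I*sqrt(10699) ≈ -3106.0 + 103.44*I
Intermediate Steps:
M(X) = 3*X (M(X) = 2*X + X = 3*X)
J = 19235 - I*sqrt(10699) (J = 19235 - sqrt(-10471 + 3*(-76)) = 19235 - sqrt(-10471 - 228) = 19235 - sqrt(-10699) = 19235 - I*sqrt(10699) ≈ 19235.0 - 103.44*I)
U(a) = a**2
U(127) - J = 127**2 - (19235 - I*sqrt(10699)) = 16129 + (-19235 + I*sqrt(10699)) = -3106 + I*sqrt(10699)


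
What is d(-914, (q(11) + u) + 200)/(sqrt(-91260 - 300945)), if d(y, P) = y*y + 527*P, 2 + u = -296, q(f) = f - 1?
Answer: -157804*I*sqrt(392205)/78441 ≈ -1259.9*I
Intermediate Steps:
q(f) = -1 + f
u = -298 (u = -2 - 296 = -298)
d(y, P) = y**2 + 527*P
d(-914, (q(11) + u) + 200)/(sqrt(-91260 - 300945)) = ((-914)**2 + 527*(((-1 + 11) - 298) + 200))/(sqrt(-91260 - 300945)) = (835396 + 527*((10 - 298) + 200))/(sqrt(-392205)) = (835396 + 527*(-288 + 200))/((I*sqrt(392205))) = (835396 + 527*(-88))*(-I*sqrt(392205)/392205) = (835396 - 46376)*(-I*sqrt(392205)/392205) = 789020*(-I*sqrt(392205)/392205) = -157804*I*sqrt(392205)/78441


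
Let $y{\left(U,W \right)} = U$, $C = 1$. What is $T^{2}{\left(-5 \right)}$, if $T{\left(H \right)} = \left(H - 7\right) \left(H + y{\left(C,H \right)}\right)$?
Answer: $2304$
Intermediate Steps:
$T{\left(H \right)} = \left(1 + H\right) \left(-7 + H\right)$ ($T{\left(H \right)} = \left(H - 7\right) \left(H + 1\right) = \left(-7 + H\right) \left(1 + H\right) = \left(1 + H\right) \left(-7 + H\right)$)
$T^{2}{\left(-5 \right)} = \left(-7 + \left(-5\right)^{2} - -30\right)^{2} = \left(-7 + 25 + 30\right)^{2} = 48^{2} = 2304$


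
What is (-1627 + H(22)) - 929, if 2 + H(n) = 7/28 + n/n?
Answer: -10227/4 ≈ -2556.8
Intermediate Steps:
H(n) = -¾ (H(n) = -2 + (7/28 + n/n) = -2 + (7*(1/28) + 1) = -2 + (¼ + 1) = -2 + 5/4 = -¾)
(-1627 + H(22)) - 929 = (-1627 - ¾) - 929 = -6511/4 - 929 = -10227/4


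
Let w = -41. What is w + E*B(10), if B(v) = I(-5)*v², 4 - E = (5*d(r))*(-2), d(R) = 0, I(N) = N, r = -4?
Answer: -2041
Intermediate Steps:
E = 4 (E = 4 - 5*0*(-2) = 4 - 0*(-2) = 4 - 1*0 = 4 + 0 = 4)
B(v) = -5*v²
w + E*B(10) = -41 + 4*(-5*10²) = -41 + 4*(-5*100) = -41 + 4*(-500) = -41 - 2000 = -2041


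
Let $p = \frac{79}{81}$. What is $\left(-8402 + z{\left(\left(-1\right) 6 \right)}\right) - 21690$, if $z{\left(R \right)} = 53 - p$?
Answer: $- \frac{2433238}{81} \approx -30040.0$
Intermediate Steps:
$p = \frac{79}{81}$ ($p = 79 \cdot \frac{1}{81} = \frac{79}{81} \approx 0.97531$)
$z{\left(R \right)} = \frac{4214}{81}$ ($z{\left(R \right)} = 53 - \frac{79}{81} = \frac{4214}{81}$)
$\left(-8402 + z{\left(\left(-1\right) 6 \right)}\right) - 21690 = \left(-8402 + \frac{4214}{81}\right) - 21690 = - \frac{676348}{81} - 21690 = - \frac{2433238}{81}$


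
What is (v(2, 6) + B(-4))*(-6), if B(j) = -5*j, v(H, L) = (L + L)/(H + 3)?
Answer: -672/5 ≈ -134.40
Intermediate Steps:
v(H, L) = 2*L/(3 + H) (v(H, L) = (2*L)/(3 + H) = 2*L/(3 + H))
(v(2, 6) + B(-4))*(-6) = (2*6/(3 + 2) - 5*(-4))*(-6) = (2*6/5 + 20)*(-6) = (2*6*(⅕) + 20)*(-6) = (12/5 + 20)*(-6) = (112/5)*(-6) = -672/5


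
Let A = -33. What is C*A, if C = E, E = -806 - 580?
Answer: 45738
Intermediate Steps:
E = -1386
C = -1386
C*A = -1386*(-33) = 45738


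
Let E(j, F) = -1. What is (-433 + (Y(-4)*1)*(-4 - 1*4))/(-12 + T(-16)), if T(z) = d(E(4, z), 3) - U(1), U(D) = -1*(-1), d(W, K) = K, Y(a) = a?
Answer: 401/10 ≈ 40.100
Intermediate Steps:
U(D) = 1
T(z) = 2 (T(z) = 3 - 1*1 = 3 - 1 = 2)
(-433 + (Y(-4)*1)*(-4 - 1*4))/(-12 + T(-16)) = (-433 + (-4*1)*(-4 - 1*4))/(-12 + 2) = (-433 - 4*(-4 - 4))/(-10) = (-433 - 4*(-8))*(-1/10) = (-433 + 32)*(-1/10) = -401*(-1/10) = 401/10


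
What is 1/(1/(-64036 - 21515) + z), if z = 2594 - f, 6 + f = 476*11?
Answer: -85551/225512437 ≈ -0.00037936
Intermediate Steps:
f = 5230 (f = -6 + 476*11 = -6 + 5236 = 5230)
z = -2636 (z = 2594 - 1*5230 = 2594 - 5230 = -2636)
1/(1/(-64036 - 21515) + z) = 1/(1/(-64036 - 21515) - 2636) = 1/(1/(-85551) - 2636) = 1/(-1/85551 - 2636) = 1/(-225512437/85551) = -85551/225512437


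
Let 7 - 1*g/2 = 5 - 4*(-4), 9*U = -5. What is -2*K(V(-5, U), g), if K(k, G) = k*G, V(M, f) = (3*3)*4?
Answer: 2016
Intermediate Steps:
U = -5/9 (U = (1/9)*(-5) = -5/9 ≈ -0.55556)
g = -28 (g = 14 - 2*(5 - 4*(-4)) = 14 - 2*(5 + 16) = 14 - 2*21 = 14 - 42 = -28)
V(M, f) = 36 (V(M, f) = 9*4 = 36)
K(k, G) = G*k
-2*K(V(-5, U), g) = -(-56)*36 = -2*(-1008) = 2016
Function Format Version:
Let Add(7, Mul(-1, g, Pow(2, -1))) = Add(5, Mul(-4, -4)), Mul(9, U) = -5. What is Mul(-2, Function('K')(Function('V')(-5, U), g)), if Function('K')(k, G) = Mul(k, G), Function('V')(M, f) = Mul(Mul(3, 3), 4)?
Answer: 2016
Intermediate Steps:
U = Rational(-5, 9) (U = Mul(Rational(1, 9), -5) = Rational(-5, 9) ≈ -0.55556)
g = -28 (g = Add(14, Mul(-2, Add(5, Mul(-4, -4)))) = Add(14, Mul(-2, Add(5, 16))) = Add(14, Mul(-2, 21)) = Add(14, -42) = -28)
Function('V')(M, f) = 36 (Function('V')(M, f) = Mul(9, 4) = 36)
Function('K')(k, G) = Mul(G, k)
Mul(-2, Function('K')(Function('V')(-5, U), g)) = Mul(-2, Mul(-28, 36)) = Mul(-2, -1008) = 2016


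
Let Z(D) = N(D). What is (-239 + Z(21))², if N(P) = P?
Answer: 47524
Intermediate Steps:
Z(D) = D
(-239 + Z(21))² = (-239 + 21)² = (-218)² = 47524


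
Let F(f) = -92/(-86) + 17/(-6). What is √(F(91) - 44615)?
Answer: 5*I*√118794810/258 ≈ 211.23*I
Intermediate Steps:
F(f) = -455/258 (F(f) = -92*(-1/86) + 17*(-⅙) = 46/43 - 17/6 = -455/258)
√(F(91) - 44615) = √(-455/258 - 44615) = √(-11511125/258) = 5*I*√118794810/258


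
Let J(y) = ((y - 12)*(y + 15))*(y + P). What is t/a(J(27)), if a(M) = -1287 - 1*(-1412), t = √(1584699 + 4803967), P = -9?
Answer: √6388666/125 ≈ 20.221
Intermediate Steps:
t = √6388666 ≈ 2527.6
J(y) = (-12 + y)*(-9 + y)*(15 + y) (J(y) = ((y - 12)*(y + 15))*(y - 9) = ((-12 + y)*(15 + y))*(-9 + y) = (-12 + y)*(-9 + y)*(15 + y))
a(M) = 125 (a(M) = -1287 + 1412 = 125)
t/a(J(27)) = √6388666/125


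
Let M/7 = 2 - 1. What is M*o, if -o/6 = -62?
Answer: 2604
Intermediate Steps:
M = 7 (M = 7*(2 - 1) = 7*1 = 7)
o = 372 (o = -6*(-62) = 372)
M*o = 7*372 = 2604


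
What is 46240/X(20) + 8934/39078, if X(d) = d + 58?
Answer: 3862529/6513 ≈ 593.05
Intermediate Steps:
X(d) = 58 + d
46240/X(20) + 8934/39078 = 46240/(58 + 20) + 8934/39078 = 46240/78 + 8934*(1/39078) = 46240*(1/78) + 1489/6513 = 23120/39 + 1489/6513 = 3862529/6513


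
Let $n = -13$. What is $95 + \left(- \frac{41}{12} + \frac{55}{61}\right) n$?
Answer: $\frac{93473}{732} \approx 127.7$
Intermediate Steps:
$95 + \left(- \frac{41}{12} + \frac{55}{61}\right) n = 95 + \left(- \frac{41}{12} + \frac{55}{61}\right) \left(-13\right) = 95 - - \frac{23933}{732} = 95 + \frac{23933}{732} = \frac{93473}{732}$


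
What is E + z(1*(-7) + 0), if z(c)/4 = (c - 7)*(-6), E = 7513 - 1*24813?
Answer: -16964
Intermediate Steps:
E = -17300 (E = 7513 - 24813 = -17300)
z(c) = 168 - 24*c (z(c) = 4*((c - 7)*(-6)) = 4*((-7 + c)*(-6)) = 4*(42 - 6*c) = 168 - 24*c)
E + z(1*(-7) + 0) = -17300 + (168 - 24*(1*(-7) + 0)) = -17300 + (168 - 24*(-7 + 0)) = -17300 + (168 - 24*(-7)) = -17300 + (168 + 168) = -17300 + 336 = -16964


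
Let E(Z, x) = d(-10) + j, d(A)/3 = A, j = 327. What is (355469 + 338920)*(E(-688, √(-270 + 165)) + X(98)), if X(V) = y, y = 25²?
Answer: 640226658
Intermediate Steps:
d(A) = 3*A
E(Z, x) = 297 (E(Z, x) = 3*(-10) + 327 = -30 + 327 = 297)
y = 625
X(V) = 625
(355469 + 338920)*(E(-688, √(-270 + 165)) + X(98)) = (355469 + 338920)*(297 + 625) = 694389*922 = 640226658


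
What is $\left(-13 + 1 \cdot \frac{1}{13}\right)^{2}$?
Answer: $\frac{28224}{169} \approx 167.01$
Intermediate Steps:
$\left(-13 + 1 \cdot \frac{1}{13}\right)^{2} = \left(-13 + \frac{1}{13}\right)^{2} = \left(- \frac{168}{13}\right)^{2} = \frac{28224}{169}$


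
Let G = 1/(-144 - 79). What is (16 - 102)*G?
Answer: 86/223 ≈ 0.38565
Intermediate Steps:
G = -1/223 (G = 1/(-223) = -1/223 ≈ -0.0044843)
(16 - 102)*G = (16 - 102)*(-1/223) = -86*(-1/223) = 86/223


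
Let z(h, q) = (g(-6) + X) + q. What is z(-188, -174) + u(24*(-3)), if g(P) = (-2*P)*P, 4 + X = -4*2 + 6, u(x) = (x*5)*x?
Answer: 25668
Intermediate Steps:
u(x) = 5*x² (u(x) = (5*x)*x = 5*x²)
X = -6 (X = -4 + (-4*2 + 6) = -4 + (-8 + 6) = -4 - 2 = -6)
g(P) = -2*P²
z(h, q) = -78 + q (z(h, q) = (-2*(-6)² - 6) + q = (-2*36 - 6) + q = (-72 - 6) + q = -78 + q)
z(-188, -174) + u(24*(-3)) = (-78 - 174) + 5*(24*(-3))² = -252 + 5*(-72)² = -252 + 5*5184 = -252 + 25920 = 25668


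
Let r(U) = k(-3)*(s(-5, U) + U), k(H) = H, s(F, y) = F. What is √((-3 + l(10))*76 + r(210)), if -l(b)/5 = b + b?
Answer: I*√8443 ≈ 91.886*I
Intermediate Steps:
l(b) = -10*b (l(b) = -5*(b + b) = -10*b)
r(U) = 15 - 3*U (r(U) = -3*(-5 + U) = 15 - 3*U)
√((-3 + l(10))*76 + r(210)) = √((-3 - 10*10)*76 + (15 - 3*210)) = √((-3 - 100)*76 + (15 - 630)) = √(-103*76 - 615) = √(-7828 - 615) = √(-8443) = I*√8443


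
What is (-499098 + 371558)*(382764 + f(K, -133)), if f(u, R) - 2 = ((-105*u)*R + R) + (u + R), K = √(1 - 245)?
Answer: -48784050000 - 3562447280*I*√61 ≈ -4.8784e+10 - 2.7824e+10*I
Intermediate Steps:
K = 2*I*√61 (K = √(-244) = 2*I*√61 ≈ 15.62*I)
f(u, R) = 2 + u + 2*R - 105*R*u (f(u, R) = 2 + (((-105*u)*R + R) + (u + R)) = 2 + ((-105*R*u + R) + (R + u)) = 2 + ((R - 105*R*u) + (R + u)) = 2 + (u + 2*R - 105*R*u) = 2 + u + 2*R - 105*R*u)
(-499098 + 371558)*(382764 + f(K, -133)) = (-499098 + 371558)*(382764 + (2 + 2*I*√61 + 2*(-133) - 105*(-133)*2*I*√61)) = -127540*(382764 + (2 + 2*I*√61 - 266 + 27930*I*√61)) = -127540*(382764 + (-264 + 27932*I*√61)) = -127540*(382500 + 27932*I*√61) = -48784050000 - 3562447280*I*√61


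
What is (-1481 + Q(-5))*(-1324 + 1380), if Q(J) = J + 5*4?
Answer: -82096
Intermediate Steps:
Q(J) = 20 + J (Q(J) = J + 20 = 20 + J)
(-1481 + Q(-5))*(-1324 + 1380) = (-1481 + (20 - 5))*(-1324 + 1380) = (-1481 + 15)*56 = -1466*56 = -82096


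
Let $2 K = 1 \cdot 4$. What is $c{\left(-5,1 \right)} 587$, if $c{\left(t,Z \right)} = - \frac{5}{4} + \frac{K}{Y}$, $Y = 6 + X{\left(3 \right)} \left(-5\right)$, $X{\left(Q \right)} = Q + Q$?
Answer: $- \frac{2348}{3} \approx -782.67$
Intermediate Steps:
$X{\left(Q \right)} = 2 Q$
$K = 2$ ($K = \frac{1 \cdot 4}{2} = \frac{1}{2} \cdot 4 = 2$)
$Y = -24$ ($Y = 6 + 2 \cdot 3 \left(-5\right) = 6 + 6 \left(-5\right) = 6 - 30 = -24$)
$c{\left(t,Z \right)} = - \frac{4}{3}$ ($c{\left(t,Z \right)} = - \frac{5}{4} + \frac{2}{-24} = \left(-5\right) \frac{1}{4} + 2 \left(- \frac{1}{24}\right) = - \frac{5}{4} - \frac{1}{12} = - \frac{4}{3}$)
$c{\left(-5,1 \right)} 587 = \left(- \frac{4}{3}\right) 587 = - \frac{2348}{3}$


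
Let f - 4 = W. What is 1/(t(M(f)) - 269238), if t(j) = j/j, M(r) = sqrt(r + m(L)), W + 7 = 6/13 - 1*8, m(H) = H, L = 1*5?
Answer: -1/269237 ≈ -3.7142e-6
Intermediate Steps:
L = 5
W = -189/13 (W = -7 + (6/13 - 1*8) = -7 + (6*(1/13) - 8) = -7 + (6/13 - 8) = -7 - 98/13 = -189/13 ≈ -14.538)
f = -137/13 (f = 4 - 189/13 = -137/13 ≈ -10.538)
M(r) = sqrt(5 + r) (M(r) = sqrt(r + 5) = sqrt(5 + r))
t(j) = 1
1/(t(M(f)) - 269238) = 1/(1 - 269238) = 1/(-269237) = -1/269237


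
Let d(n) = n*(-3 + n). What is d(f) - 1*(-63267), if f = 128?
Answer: 79267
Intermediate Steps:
d(f) - 1*(-63267) = 128*(-3 + 128) - 1*(-63267) = 128*125 + 63267 = 16000 + 63267 = 79267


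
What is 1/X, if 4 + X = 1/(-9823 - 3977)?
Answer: -13800/55201 ≈ -0.25000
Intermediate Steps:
X = -55201/13800 (X = -4 + 1/(-9823 - 3977) = -4 + 1/(-13800) = -4 - 1/13800 = -55201/13800 ≈ -4.0001)
1/X = 1/(-55201/13800) = -13800/55201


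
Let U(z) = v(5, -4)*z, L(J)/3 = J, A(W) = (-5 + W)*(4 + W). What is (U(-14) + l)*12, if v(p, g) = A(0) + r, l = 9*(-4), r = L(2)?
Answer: 1920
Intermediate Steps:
L(J) = 3*J
r = 6 (r = 3*2 = 6)
l = -36
v(p, g) = -14 (v(p, g) = (-20 + 0**2 - 1*0) + 6 = (-20 + 0 + 0) + 6 = -20 + 6 = -14)
U(z) = -14*z
(U(-14) + l)*12 = (-14*(-14) - 36)*12 = (196 - 36)*12 = 160*12 = 1920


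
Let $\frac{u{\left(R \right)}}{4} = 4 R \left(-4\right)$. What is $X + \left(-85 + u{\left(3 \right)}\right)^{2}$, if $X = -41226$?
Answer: $35503$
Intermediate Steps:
$u{\left(R \right)} = - 64 R$ ($u{\left(R \right)} = 4 \cdot 4 R \left(-4\right) = 4 \left(- 16 R\right) = - 64 R$)
$X + \left(-85 + u{\left(3 \right)}\right)^{2} = -41226 + \left(-85 - 192\right)^{2} = -41226 + \left(-277\right)^{2} = -41226 + 76729 = 35503$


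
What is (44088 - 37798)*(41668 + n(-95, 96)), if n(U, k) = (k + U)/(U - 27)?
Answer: 15987591775/61 ≈ 2.6209e+8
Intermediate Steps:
n(U, k) = (U + k)/(-27 + U)
(44088 - 37798)*(41668 + n(-95, 96)) = (44088 - 37798)*(41668 + (-95 + 96)/(-27 - 95)) = 6290*(41668 + 1/(-122)) = 6290*(41668 - 1/122*1) = 6290*(41668 - 1/122) = 6290*(5083495/122) = 15987591775/61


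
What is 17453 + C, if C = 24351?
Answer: 41804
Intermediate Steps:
17453 + C = 17453 + 24351 = 41804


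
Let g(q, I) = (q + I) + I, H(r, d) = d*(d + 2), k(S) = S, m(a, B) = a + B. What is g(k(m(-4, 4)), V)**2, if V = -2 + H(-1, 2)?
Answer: 144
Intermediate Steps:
m(a, B) = B + a
H(r, d) = d*(2 + d)
V = 6 (V = -2 + 2*(2 + 2) = -2 + 2*4 = -2 + 8 = 6)
g(q, I) = q + 2*I (g(q, I) = (I + q) + I = q + 2*I)
g(k(m(-4, 4)), V)**2 = ((4 - 4) + 2*6)**2 = (0 + 12)**2 = 12**2 = 144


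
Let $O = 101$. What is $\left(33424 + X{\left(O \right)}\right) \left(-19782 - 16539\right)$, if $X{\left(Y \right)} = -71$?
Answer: $-1211414313$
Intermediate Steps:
$\left(33424 + X{\left(O \right)}\right) \left(-19782 - 16539\right) = \left(33424 - 71\right) \left(-19782 - 16539\right) = 33353 \left(-36321\right) = -1211414313$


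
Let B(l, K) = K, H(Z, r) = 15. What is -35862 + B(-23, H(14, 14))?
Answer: -35847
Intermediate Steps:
-35862 + B(-23, H(14, 14)) = -35862 + 15 = -35847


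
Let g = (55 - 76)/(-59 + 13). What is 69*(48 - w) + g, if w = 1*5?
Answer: 136503/46 ≈ 2967.5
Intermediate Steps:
w = 5
g = 21/46 (g = -21/(-46) = -21*(-1/46) = 21/46 ≈ 0.45652)
69*(48 - w) + g = 69*(48 - 1*5) + 21/46 = 69*(48 - 5) + 21/46 = 69*43 + 21/46 = 2967 + 21/46 = 136503/46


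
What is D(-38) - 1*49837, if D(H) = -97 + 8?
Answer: -49926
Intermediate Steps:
D(H) = -89
D(-38) - 1*49837 = -89 - 1*49837 = -89 - 49837 = -49926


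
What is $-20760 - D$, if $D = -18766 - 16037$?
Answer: $14043$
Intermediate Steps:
$D = -34803$
$-20760 - D = -20760 - -34803 = -20760 + 34803 = 14043$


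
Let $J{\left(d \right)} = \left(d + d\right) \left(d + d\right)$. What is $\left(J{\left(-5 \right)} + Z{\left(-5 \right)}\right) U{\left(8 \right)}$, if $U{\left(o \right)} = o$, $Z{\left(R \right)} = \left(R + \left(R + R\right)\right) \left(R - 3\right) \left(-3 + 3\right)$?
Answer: $800$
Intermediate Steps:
$Z{\left(R \right)} = 0$ ($Z{\left(R \right)} = \left(R + 2 R\right) \left(-3 + R\right) 0 = 3 R \left(-3 + R\right) 0 = 0$)
$J{\left(d \right)} = 4 d^{2}$ ($J{\left(d \right)} = 2 d 2 d = 4 d^{2}$)
$\left(J{\left(-5 \right)} + Z{\left(-5 \right)}\right) U{\left(8 \right)} = \left(4 \left(-5\right)^{2} + 0\right) 8 = \left(4 \cdot 25 + 0\right) 8 = \left(100 + 0\right) 8 = 100 \cdot 8 = 800$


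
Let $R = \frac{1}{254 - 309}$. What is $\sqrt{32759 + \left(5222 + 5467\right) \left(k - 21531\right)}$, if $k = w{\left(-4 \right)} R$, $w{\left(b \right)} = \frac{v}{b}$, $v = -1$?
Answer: $\frac{i \sqrt{2784356997895}}{110} \approx 15169.0 i$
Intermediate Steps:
$w{\left(b \right)} = - \frac{1}{b}$
$R = - \frac{1}{55}$ ($R = \frac{1}{-55} = - \frac{1}{55} \approx -0.018182$)
$k = - \frac{1}{220}$ ($k = - \frac{1}{-4} \left(- \frac{1}{55}\right) = \left(-1\right) \left(- \frac{1}{4}\right) \left(- \frac{1}{55}\right) = \frac{1}{4} \left(- \frac{1}{55}\right) = - \frac{1}{220} \approx -0.0045455$)
$\sqrt{32759 + \left(5222 + 5467\right) \left(k - 21531\right)} = \sqrt{32759 + \left(5222 + 5467\right) \left(- \frac{1}{220} - 21531\right)} = \sqrt{32759 + 10689 \left(- \frac{4736821}{220}\right)} = \sqrt{32759 - \frac{50631879669}{220}} = \sqrt{- \frac{50624672689}{220}} = \frac{i \sqrt{2784356997895}}{110}$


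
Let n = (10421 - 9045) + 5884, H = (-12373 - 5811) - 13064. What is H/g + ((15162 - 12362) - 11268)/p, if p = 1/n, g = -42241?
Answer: -2596878649632/42241 ≈ -6.1478e+7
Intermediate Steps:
H = -31248 (H = -18184 - 13064 = -31248)
n = 7260 (n = 1376 + 5884 = 7260)
p = 1/7260 ≈ 0.00013774
H/g + ((15162 - 12362) - 11268)/p = -31248/(-42241) + ((15162 - 12362) - 11268)/(1/7260) = -31248*(-1/42241) + (2800 - 11268)*7260 = 31248/42241 - 8468*7260 = 31248/42241 - 61477680 = -2596878649632/42241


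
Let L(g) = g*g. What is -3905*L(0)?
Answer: 0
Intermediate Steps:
L(g) = g²
-3905*L(0) = -3905*0² = -3905*0 = 0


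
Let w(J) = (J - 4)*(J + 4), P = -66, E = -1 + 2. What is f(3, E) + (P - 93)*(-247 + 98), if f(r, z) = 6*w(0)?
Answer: 23595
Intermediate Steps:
E = 1
w(J) = (-4 + J)*(4 + J)
f(r, z) = -96 (f(r, z) = 6*(-16 + 0²) = 6*(-16 + 0) = 6*(-16) = -96)
f(3, E) + (P - 93)*(-247 + 98) = -96 + (-66 - 93)*(-247 + 98) = -96 - 159*(-149) = -96 + 23691 = 23595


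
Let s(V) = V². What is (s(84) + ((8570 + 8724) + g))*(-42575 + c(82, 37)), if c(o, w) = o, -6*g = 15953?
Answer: -5530336471/6 ≈ -9.2172e+8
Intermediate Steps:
g = -15953/6 (g = -⅙*15953 = -15953/6 ≈ -2658.8)
(s(84) + ((8570 + 8724) + g))*(-42575 + c(82, 37)) = (84² + ((8570 + 8724) - 15953/6))*(-42575 + 82) = (7056 + (17294 - 15953/6))*(-42493) = (7056 + 87811/6)*(-42493) = (130147/6)*(-42493) = -5530336471/6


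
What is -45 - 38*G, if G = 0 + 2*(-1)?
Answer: 31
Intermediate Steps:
G = -2 (G = 0 - 2 = -2)
-45 - 38*G = -45 - 38*(-2) = -45 + 76 = 31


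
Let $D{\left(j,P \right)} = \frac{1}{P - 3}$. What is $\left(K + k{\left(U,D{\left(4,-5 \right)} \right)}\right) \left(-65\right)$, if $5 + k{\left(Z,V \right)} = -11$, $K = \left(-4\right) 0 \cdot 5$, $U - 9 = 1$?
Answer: $1040$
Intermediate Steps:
$U = 10$ ($U = 9 + 1 = 10$)
$K = 0$ ($K = 0 \cdot 5 = 0$)
$D{\left(j,P \right)} = \frac{1}{-3 + P}$
$k{\left(Z,V \right)} = -16$ ($k{\left(Z,V \right)} = -5 - 11 = -16$)
$\left(K + k{\left(U,D{\left(4,-5 \right)} \right)}\right) \left(-65\right) = \left(0 - 16\right) \left(-65\right) = \left(-16\right) \left(-65\right) = 1040$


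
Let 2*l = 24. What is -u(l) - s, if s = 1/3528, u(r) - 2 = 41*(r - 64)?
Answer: 7514639/3528 ≈ 2130.0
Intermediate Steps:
l = 12 (l = (½)*24 = 12)
u(r) = -2622 + 41*r (u(r) = 2 + 41*(r - 64) = 2 + 41*(-64 + r) = 2 + (-2624 + 41*r) = -2622 + 41*r)
s = 1/3528 ≈ 0.00028345
-u(l) - s = -(-2622 + 41*12) - 1*1/3528 = -(-2622 + 492) - 1/3528 = -1*(-2130) - 1/3528 = 2130 - 1/3528 = 7514639/3528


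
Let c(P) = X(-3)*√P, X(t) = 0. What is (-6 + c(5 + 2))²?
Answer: 36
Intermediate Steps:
c(P) = 0 (c(P) = 0*√P = 0)
(-6 + c(5 + 2))² = (-6 + 0)² = (-6)² = 36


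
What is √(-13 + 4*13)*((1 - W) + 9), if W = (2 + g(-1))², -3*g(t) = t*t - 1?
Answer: 6*√39 ≈ 37.470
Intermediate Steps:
g(t) = ⅓ - t²/3 (g(t) = -(t*t - 1)/3 = -(t² - 1)/3 = -(-1 + t²)/3 = ⅓ - t²/3)
W = 4 (W = (2 + (⅓ - ⅓*(-1)²))² = (2 + (⅓ - ⅓*1))² = (2 + (⅓ - ⅓))² = (2 + 0)² = 2² = 4)
√(-13 + 4*13)*((1 - W) + 9) = √(-13 + 4*13)*((1 - 1*4) + 9) = √(-13 + 52)*((1 - 4) + 9) = √39*(-3 + 9) = √39*6 = 6*√39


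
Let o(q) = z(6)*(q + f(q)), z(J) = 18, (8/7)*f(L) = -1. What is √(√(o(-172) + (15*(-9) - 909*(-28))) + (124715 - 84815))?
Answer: √(159600 + 6*√9869)/2 ≈ 200.12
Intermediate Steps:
f(L) = -7/8 (f(L) = (7/8)*(-1) = -7/8)
o(q) = -63/4 + 18*q (o(q) = 18*(q - 7/8) = 18*(-7/8 + q) = -63/4 + 18*q)
√(√(o(-172) + (15*(-9) - 909*(-28))) + (124715 - 84815)) = √(√((-63/4 + 18*(-172)) + (15*(-9) - 909*(-28))) + (124715 - 84815)) = √(√((-63/4 - 3096) + (-135 - 1*(-25452))) + 39900) = √(√(-12447/4 + (-135 + 25452)) + 39900) = √(√(-12447/4 + 25317) + 39900) = √(√(88821/4) + 39900) = √(3*√9869/2 + 39900) = √(39900 + 3*√9869/2)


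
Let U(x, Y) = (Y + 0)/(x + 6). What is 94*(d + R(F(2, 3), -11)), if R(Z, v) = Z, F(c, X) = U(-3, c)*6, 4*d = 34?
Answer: 1175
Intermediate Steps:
U(x, Y) = Y/(6 + x)
d = 17/2 (d = (¼)*34 = 17/2 ≈ 8.5000)
F(c, X) = 2*c (F(c, X) = (c/(6 - 3))*6 = (c/3)*6 = 2*c)
94*(d + R(F(2, 3), -11)) = 94*(17/2 + 2*2) = 94*(17/2 + 4) = 94*(25/2) = 1175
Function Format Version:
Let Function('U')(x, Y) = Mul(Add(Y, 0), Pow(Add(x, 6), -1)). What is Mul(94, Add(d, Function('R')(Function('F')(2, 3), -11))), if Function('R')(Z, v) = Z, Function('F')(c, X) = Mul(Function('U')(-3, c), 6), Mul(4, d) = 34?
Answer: 1175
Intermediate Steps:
Function('U')(x, Y) = Mul(Y, Pow(Add(6, x), -1))
d = Rational(17, 2) (d = Mul(Rational(1, 4), 34) = Rational(17, 2) ≈ 8.5000)
Function('F')(c, X) = Mul(2, c) (Function('F')(c, X) = Mul(Mul(c, Pow(Add(6, -3), -1)), 6) = Mul(Mul(c, Pow(3, -1)), 6) = Mul(Mul(c, Rational(1, 3)), 6) = Mul(Mul(Rational(1, 3), c), 6) = Mul(2, c))
Mul(94, Add(d, Function('R')(Function('F')(2, 3), -11))) = Mul(94, Add(Rational(17, 2), Mul(2, 2))) = Mul(94, Add(Rational(17, 2), 4)) = Mul(94, Rational(25, 2)) = 1175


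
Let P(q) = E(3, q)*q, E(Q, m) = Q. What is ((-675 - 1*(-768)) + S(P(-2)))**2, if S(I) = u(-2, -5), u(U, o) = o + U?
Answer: 7396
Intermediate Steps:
u(U, o) = U + o
P(q) = 3*q
S(I) = -7 (S(I) = -2 - 5 = -7)
((-675 - 1*(-768)) + S(P(-2)))**2 = ((-675 - 1*(-768)) - 7)**2 = ((-675 + 768) - 7)**2 = (93 - 7)**2 = 86**2 = 7396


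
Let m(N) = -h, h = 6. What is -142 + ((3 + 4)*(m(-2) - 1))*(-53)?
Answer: 2455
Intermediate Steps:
m(N) = -6 (m(N) = -1*6 = -6)
-142 + ((3 + 4)*(m(-2) - 1))*(-53) = -142 + ((3 + 4)*(-6 - 1))*(-53) = -142 + (7*(-7))*(-53) = -142 - 49*(-53) = -142 + 2597 = 2455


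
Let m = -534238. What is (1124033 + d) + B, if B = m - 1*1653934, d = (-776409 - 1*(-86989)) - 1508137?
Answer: -3261696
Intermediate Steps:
d = -2197557 (d = (-776409 + 86989) - 1508137 = -689420 - 1508137 = -2197557)
B = -2188172 (B = -534238 - 1*1653934 = -534238 - 1653934 = -2188172)
(1124033 + d) + B = (1124033 - 2197557) - 2188172 = -1073524 - 2188172 = -3261696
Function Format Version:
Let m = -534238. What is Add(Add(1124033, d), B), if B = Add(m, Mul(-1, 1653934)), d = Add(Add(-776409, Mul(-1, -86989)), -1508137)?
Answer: -3261696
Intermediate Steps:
d = -2197557 (d = Add(Add(-776409, 86989), -1508137) = Add(-689420, -1508137) = -2197557)
B = -2188172 (B = Add(-534238, Mul(-1, 1653934)) = Add(-534238, -1653934) = -2188172)
Add(Add(1124033, d), B) = Add(Add(1124033, -2197557), -2188172) = Add(-1073524, -2188172) = -3261696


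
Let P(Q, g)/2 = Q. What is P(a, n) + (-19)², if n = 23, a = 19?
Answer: 399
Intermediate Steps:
P(Q, g) = 2*Q
P(a, n) + (-19)² = 2*19 + (-19)² = 38 + 361 = 399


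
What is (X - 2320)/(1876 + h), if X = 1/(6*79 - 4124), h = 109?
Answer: -8468001/7245250 ≈ -1.1688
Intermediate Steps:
X = -1/3650 (X = 1/(474 - 4124) = 1/(-3650) = -1/3650 ≈ -0.00027397)
(X - 2320)/(1876 + h) = (-1/3650 - 2320)/(1876 + 109) = -8468001/3650/1985 = -8468001/3650*1/1985 = -8468001/7245250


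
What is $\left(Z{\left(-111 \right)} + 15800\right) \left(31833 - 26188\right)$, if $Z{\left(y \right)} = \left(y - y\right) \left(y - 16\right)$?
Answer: $89191000$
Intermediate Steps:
$Z{\left(y \right)} = 0$ ($Z{\left(y \right)} = 0 \left(-16 + y\right) = 0$)
$\left(Z{\left(-111 \right)} + 15800\right) \left(31833 - 26188\right) = \left(0 + 15800\right) \left(31833 - 26188\right) = 15800 \cdot 5645 = 89191000$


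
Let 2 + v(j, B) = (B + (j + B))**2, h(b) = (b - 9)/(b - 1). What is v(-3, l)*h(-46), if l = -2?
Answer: 55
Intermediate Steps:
h(b) = (-9 + b)/(-1 + b)
v(j, B) = -2 + (j + 2*B)**2 (v(j, B) = -2 + (B + (j + B))**2 = -2 + (B + (B + j))**2 = -2 + (j + 2*B)**2)
v(-3, l)*h(-46) = (-2 + (-3 + 2*(-2))**2)*((-9 - 46)/(-1 - 46)) = (-2 + (-3 - 4)**2)*(-55/(-47)) = (-2 + (-7)**2)*(-1/47*(-55)) = (-2 + 49)*(55/47) = 47*(55/47) = 55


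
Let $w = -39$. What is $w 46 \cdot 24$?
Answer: $-43056$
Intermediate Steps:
$w 46 \cdot 24 = \left(-39\right) 46 \cdot 24 = \left(-1794\right) 24 = -43056$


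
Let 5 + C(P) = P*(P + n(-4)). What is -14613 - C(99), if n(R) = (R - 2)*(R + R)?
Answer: -29161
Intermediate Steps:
n(R) = 2*R*(-2 + R) (n(R) = (-2 + R)*(2*R) = 2*R*(-2 + R))
C(P) = -5 + P*(48 + P) (C(P) = -5 + P*(P + 2*(-4)*(-2 - 4)) = -5 + P*(P + 2*(-4)*(-6)) = -5 + P*(P + 48) = -5 + P*(48 + P))
-14613 - C(99) = -14613 - (-5 + 99² + 48*99) = -14613 - (-5 + 9801 + 4752) = -14613 - 1*14548 = -14613 - 14548 = -29161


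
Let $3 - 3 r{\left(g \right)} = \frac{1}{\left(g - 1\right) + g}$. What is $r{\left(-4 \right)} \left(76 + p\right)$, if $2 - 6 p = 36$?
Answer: $\frac{5908}{81} \approx 72.938$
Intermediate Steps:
$p = - \frac{17}{3}$ ($p = \frac{1}{3} - 6 = - \frac{17}{3} \approx -5.6667$)
$r{\left(g \right)} = 1 - \frac{1}{3 \left(-1 + 2 g\right)}$ ($r{\left(g \right)} = 1 - \frac{1}{3 \left(\left(g - 1\right) + g\right)} = 1 - \frac{1}{3 \left(\left(-1 + g\right) + g\right)} = 1 - \frac{1}{3 \left(-1 + 2 g\right)}$)
$r{\left(-4 \right)} \left(76 + p\right) = \frac{2 \left(-2 + 3 \left(-4\right)\right)}{3 \left(-1 + 2 \left(-4\right)\right)} \left(76 - \frac{17}{3}\right) = \frac{2 \left(-2 - 12\right)}{3 \left(-1 - 8\right)} \frac{211}{3} = \frac{2}{3} \frac{1}{-9} \left(-14\right) \frac{211}{3} = \frac{2}{3} \left(- \frac{1}{9}\right) \left(-14\right) \frac{211}{3} = \frac{28}{27} \cdot \frac{211}{3} = \frac{5908}{81}$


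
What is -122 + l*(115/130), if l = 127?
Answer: -251/26 ≈ -9.6538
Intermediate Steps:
-122 + l*(115/130) = -122 + 127*(115/130) = -122 + 127*(115*(1/130)) = -122 + 127*(23/26) = -122 + 2921/26 = -251/26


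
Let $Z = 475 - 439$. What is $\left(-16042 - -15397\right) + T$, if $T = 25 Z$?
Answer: $255$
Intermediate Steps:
$Z = 36$ ($Z = 475 - 439 = 36$)
$T = 900$ ($T = 25 \cdot 36 = 900$)
$\left(-16042 - -15397\right) + T = \left(-16042 - -15397\right) + 900 = \left(-16042 + 15397\right) + 900 = -645 + 900 = 255$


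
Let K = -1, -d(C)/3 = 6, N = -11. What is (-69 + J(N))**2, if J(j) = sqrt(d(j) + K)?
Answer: (69 - I*sqrt(19))**2 ≈ 4742.0 - 601.53*I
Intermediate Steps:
d(C) = -18 (d(C) = -3*6 = -18)
J(j) = I*sqrt(19) (J(j) = sqrt(-18 - 1) = sqrt(-19) = I*sqrt(19))
(-69 + J(N))**2 = (-69 + I*sqrt(19))**2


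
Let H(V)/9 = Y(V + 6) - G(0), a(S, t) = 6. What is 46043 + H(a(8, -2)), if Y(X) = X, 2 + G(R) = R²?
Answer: 46169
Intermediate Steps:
G(R) = -2 + R²
H(V) = 72 + 9*V (H(V) = 9*((V + 6) - (-2 + 0²)) = 9*((6 + V) - (-2 + 0)) = 9*((6 + V) - 1*(-2)) = 9*((6 + V) + 2) = 9*(8 + V) = 72 + 9*V)
46043 + H(a(8, -2)) = 46043 + (72 + 9*6) = 46043 + (72 + 54) = 46043 + 126 = 46169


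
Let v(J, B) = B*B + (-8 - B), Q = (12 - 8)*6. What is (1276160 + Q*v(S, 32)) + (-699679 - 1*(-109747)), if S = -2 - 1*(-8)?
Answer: 709844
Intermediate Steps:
Q = 24 (Q = 4*6 = 24)
S = 6 (S = -2 + 8 = 6)
v(J, B) = -8 + B**2 - B (v(J, B) = B**2 + (-8 - B) = -8 + B**2 - B)
(1276160 + Q*v(S, 32)) + (-699679 - 1*(-109747)) = (1276160 + 24*(-8 + 32**2 - 1*32)) + (-699679 - 1*(-109747)) = (1276160 + 24*(-8 + 1024 - 32)) + (-699679 + 109747) = (1276160 + 24*984) - 589932 = (1276160 + 23616) - 589932 = 1299776 - 589932 = 709844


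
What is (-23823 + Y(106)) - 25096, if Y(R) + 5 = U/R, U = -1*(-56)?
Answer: -2592944/53 ≈ -48924.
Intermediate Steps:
U = 56
Y(R) = -5 + 56/R
(-23823 + Y(106)) - 25096 = (-23823 + (-5 + 56/106)) - 25096 = (-23823 + (-5 + 56*(1/106))) - 25096 = (-23823 + (-5 + 28/53)) - 25096 = (-23823 - 237/53) - 25096 = -1262856/53 - 25096 = -2592944/53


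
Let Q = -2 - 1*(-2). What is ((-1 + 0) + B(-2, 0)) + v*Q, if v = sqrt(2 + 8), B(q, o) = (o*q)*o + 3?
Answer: 2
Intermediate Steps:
B(q, o) = 3 + q*o**2 (B(q, o) = q*o**2 + 3 = 3 + q*o**2)
Q = 0 (Q = -2 + 2 = 0)
v = sqrt(10) ≈ 3.1623
((-1 + 0) + B(-2, 0)) + v*Q = ((-1 + 0) + (3 - 2*0**2)) + sqrt(10)*0 = (-1 + (3 - 2*0)) + 0 = (-1 + (3 + 0)) + 0 = (-1 + 3) + 0 = 2 + 0 = 2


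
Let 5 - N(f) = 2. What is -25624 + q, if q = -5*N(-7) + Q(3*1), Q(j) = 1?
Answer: -25638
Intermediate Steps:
N(f) = 3 (N(f) = 5 - 1*2 = 5 - 2 = 3)
q = -14 (q = -5*3 + 1 = -15 + 1 = -14)
-25624 + q = -25624 - 14 = -25638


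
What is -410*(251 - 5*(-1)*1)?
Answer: -104960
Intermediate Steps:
-410*(251 - 5*(-1)*1) = -410*(251 + 5*1) = -410*(251 + 5) = -410*256 = -104960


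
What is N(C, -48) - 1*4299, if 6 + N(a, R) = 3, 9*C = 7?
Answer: -4302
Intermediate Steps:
C = 7/9 (C = (⅑)*7 = 7/9 ≈ 0.77778)
N(a, R) = -3 (N(a, R) = -6 + 3 = -3)
N(C, -48) - 1*4299 = -3 - 1*4299 = -3 - 4299 = -4302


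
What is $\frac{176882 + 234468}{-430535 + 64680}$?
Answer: $- \frac{82270}{73171} \approx -1.1244$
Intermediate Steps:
$\frac{176882 + 234468}{-430535 + 64680} = \frac{411350}{-365855} = 411350 \left(- \frac{1}{365855}\right) = - \frac{82270}{73171}$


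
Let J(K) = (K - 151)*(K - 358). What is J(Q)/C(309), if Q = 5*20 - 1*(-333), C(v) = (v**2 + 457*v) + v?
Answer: 7050/79001 ≈ 0.089239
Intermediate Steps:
C(v) = v**2 + 458*v
Q = 433 (Q = 100 + 333 = 433)
J(K) = (-358 + K)*(-151 + K) (J(K) = (-151 + K)*(-358 + K) = (-358 + K)*(-151 + K))
J(Q)/C(309) = (54058 + 433**2 - 509*433)/((309*(458 + 309))) = (54058 + 187489 - 220397)/((309*767)) = 21150/237003 = 21150*(1/237003) = 7050/79001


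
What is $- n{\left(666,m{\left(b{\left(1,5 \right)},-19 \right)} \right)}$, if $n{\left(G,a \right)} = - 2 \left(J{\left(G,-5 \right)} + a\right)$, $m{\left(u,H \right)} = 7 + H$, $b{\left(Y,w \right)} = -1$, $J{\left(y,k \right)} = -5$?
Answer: $-34$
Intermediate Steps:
$n{\left(G,a \right)} = 10 - 2 a$ ($n{\left(G,a \right)} = - 2 \left(-5 + a\right) = 10 - 2 a$)
$- n{\left(666,m{\left(b{\left(1,5 \right)},-19 \right)} \right)} = - (10 - 2 \left(7 - 19\right)) = - (10 - -24) = - (10 + 24) = \left(-1\right) 34 = -34$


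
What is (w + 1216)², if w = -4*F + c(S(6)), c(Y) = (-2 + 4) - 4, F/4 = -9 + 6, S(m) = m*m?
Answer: 1592644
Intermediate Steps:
S(m) = m²
F = -12 (F = 4*(-9 + 6) = 4*(-3) = -12)
c(Y) = -2 (c(Y) = 2 - 4 = -2)
w = 46 (w = -4*(-12) - 2 = 48 - 2 = 46)
(w + 1216)² = (46 + 1216)² = 1262² = 1592644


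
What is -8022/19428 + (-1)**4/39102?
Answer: -13069034/31653069 ≈ -0.41288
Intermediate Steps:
-8022/19428 + (-1)**4/39102 = -8022*1/19428 + 1*(1/39102) = -1337/3238 + 1/39102 = -13069034/31653069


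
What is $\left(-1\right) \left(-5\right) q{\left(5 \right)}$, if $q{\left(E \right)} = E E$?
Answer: $125$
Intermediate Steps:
$q{\left(E \right)} = E^{2}$
$\left(-1\right) \left(-5\right) q{\left(5 \right)} = \left(-1\right) \left(-5\right) 5^{2} = 5 \cdot 25 = 125$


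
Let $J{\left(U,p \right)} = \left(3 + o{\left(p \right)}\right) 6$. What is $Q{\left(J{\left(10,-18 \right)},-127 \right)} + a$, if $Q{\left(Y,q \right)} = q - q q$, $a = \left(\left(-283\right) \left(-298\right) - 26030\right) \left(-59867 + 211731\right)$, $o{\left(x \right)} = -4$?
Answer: $8854262400$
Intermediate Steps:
$J{\left(U,p \right)} = -6$ ($J{\left(U,p \right)} = \left(3 - 4\right) 6 = \left(-1\right) 6 = -6$)
$a = 8854278656$ ($a = \left(84334 - 26030\right) 151864 = 58304 \cdot 151864 = 8854278656$)
$Q{\left(Y,q \right)} = q - q^{2}$
$Q{\left(J{\left(10,-18 \right)},-127 \right)} + a = - 127 \left(1 - -127\right) + 8854278656 = - 127 \left(1 + 127\right) + 8854278656 = \left(-127\right) 128 + 8854278656 = -16256 + 8854278656 = 8854262400$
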